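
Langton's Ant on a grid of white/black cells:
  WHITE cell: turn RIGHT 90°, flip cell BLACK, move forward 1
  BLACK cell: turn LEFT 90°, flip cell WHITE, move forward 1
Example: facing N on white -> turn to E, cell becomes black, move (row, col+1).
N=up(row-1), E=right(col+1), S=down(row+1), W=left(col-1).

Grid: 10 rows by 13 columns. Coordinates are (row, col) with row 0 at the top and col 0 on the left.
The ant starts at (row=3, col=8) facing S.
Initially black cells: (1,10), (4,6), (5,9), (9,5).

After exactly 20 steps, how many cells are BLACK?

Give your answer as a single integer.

Step 1: on WHITE (3,8): turn R to W, flip to black, move to (3,7). |black|=5
Step 2: on WHITE (3,7): turn R to N, flip to black, move to (2,7). |black|=6
Step 3: on WHITE (2,7): turn R to E, flip to black, move to (2,8). |black|=7
Step 4: on WHITE (2,8): turn R to S, flip to black, move to (3,8). |black|=8
Step 5: on BLACK (3,8): turn L to E, flip to white, move to (3,9). |black|=7
Step 6: on WHITE (3,9): turn R to S, flip to black, move to (4,9). |black|=8
Step 7: on WHITE (4,9): turn R to W, flip to black, move to (4,8). |black|=9
Step 8: on WHITE (4,8): turn R to N, flip to black, move to (3,8). |black|=10
Step 9: on WHITE (3,8): turn R to E, flip to black, move to (3,9). |black|=11
Step 10: on BLACK (3,9): turn L to N, flip to white, move to (2,9). |black|=10
Step 11: on WHITE (2,9): turn R to E, flip to black, move to (2,10). |black|=11
Step 12: on WHITE (2,10): turn R to S, flip to black, move to (3,10). |black|=12
Step 13: on WHITE (3,10): turn R to W, flip to black, move to (3,9). |black|=13
Step 14: on WHITE (3,9): turn R to N, flip to black, move to (2,9). |black|=14
Step 15: on BLACK (2,9): turn L to W, flip to white, move to (2,8). |black|=13
Step 16: on BLACK (2,8): turn L to S, flip to white, move to (3,8). |black|=12
Step 17: on BLACK (3,8): turn L to E, flip to white, move to (3,9). |black|=11
Step 18: on BLACK (3,9): turn L to N, flip to white, move to (2,9). |black|=10
Step 19: on WHITE (2,9): turn R to E, flip to black, move to (2,10). |black|=11
Step 20: on BLACK (2,10): turn L to N, flip to white, move to (1,10). |black|=10

Answer: 10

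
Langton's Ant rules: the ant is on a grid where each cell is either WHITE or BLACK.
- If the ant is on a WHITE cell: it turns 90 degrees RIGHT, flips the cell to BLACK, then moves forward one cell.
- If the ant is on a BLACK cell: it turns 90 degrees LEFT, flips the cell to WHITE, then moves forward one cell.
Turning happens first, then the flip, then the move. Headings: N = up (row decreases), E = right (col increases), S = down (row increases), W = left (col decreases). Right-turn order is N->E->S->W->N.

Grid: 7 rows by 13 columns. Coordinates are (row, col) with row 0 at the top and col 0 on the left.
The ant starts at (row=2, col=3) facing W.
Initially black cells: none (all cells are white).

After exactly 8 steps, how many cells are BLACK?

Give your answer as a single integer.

Answer: 6

Derivation:
Step 1: on WHITE (2,3): turn R to N, flip to black, move to (1,3). |black|=1
Step 2: on WHITE (1,3): turn R to E, flip to black, move to (1,4). |black|=2
Step 3: on WHITE (1,4): turn R to S, flip to black, move to (2,4). |black|=3
Step 4: on WHITE (2,4): turn R to W, flip to black, move to (2,3). |black|=4
Step 5: on BLACK (2,3): turn L to S, flip to white, move to (3,3). |black|=3
Step 6: on WHITE (3,3): turn R to W, flip to black, move to (3,2). |black|=4
Step 7: on WHITE (3,2): turn R to N, flip to black, move to (2,2). |black|=5
Step 8: on WHITE (2,2): turn R to E, flip to black, move to (2,3). |black|=6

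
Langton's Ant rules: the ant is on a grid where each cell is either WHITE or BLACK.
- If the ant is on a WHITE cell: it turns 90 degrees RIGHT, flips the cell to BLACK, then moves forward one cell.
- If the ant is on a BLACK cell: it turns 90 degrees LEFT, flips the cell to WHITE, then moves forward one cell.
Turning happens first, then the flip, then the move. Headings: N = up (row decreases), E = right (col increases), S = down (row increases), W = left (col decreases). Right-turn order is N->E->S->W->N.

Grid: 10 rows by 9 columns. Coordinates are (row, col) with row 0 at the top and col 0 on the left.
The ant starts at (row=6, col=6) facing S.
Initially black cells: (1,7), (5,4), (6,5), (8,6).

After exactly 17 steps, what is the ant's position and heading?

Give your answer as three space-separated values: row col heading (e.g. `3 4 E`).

Step 1: on WHITE (6,6): turn R to W, flip to black, move to (6,5). |black|=5
Step 2: on BLACK (6,5): turn L to S, flip to white, move to (7,5). |black|=4
Step 3: on WHITE (7,5): turn R to W, flip to black, move to (7,4). |black|=5
Step 4: on WHITE (7,4): turn R to N, flip to black, move to (6,4). |black|=6
Step 5: on WHITE (6,4): turn R to E, flip to black, move to (6,5). |black|=7
Step 6: on WHITE (6,5): turn R to S, flip to black, move to (7,5). |black|=8
Step 7: on BLACK (7,5): turn L to E, flip to white, move to (7,6). |black|=7
Step 8: on WHITE (7,6): turn R to S, flip to black, move to (8,6). |black|=8
Step 9: on BLACK (8,6): turn L to E, flip to white, move to (8,7). |black|=7
Step 10: on WHITE (8,7): turn R to S, flip to black, move to (9,7). |black|=8
Step 11: on WHITE (9,7): turn R to W, flip to black, move to (9,6). |black|=9
Step 12: on WHITE (9,6): turn R to N, flip to black, move to (8,6). |black|=10
Step 13: on WHITE (8,6): turn R to E, flip to black, move to (8,7). |black|=11
Step 14: on BLACK (8,7): turn L to N, flip to white, move to (7,7). |black|=10
Step 15: on WHITE (7,7): turn R to E, flip to black, move to (7,8). |black|=11
Step 16: on WHITE (7,8): turn R to S, flip to black, move to (8,8). |black|=12
Step 17: on WHITE (8,8): turn R to W, flip to black, move to (8,7). |black|=13

Answer: 8 7 W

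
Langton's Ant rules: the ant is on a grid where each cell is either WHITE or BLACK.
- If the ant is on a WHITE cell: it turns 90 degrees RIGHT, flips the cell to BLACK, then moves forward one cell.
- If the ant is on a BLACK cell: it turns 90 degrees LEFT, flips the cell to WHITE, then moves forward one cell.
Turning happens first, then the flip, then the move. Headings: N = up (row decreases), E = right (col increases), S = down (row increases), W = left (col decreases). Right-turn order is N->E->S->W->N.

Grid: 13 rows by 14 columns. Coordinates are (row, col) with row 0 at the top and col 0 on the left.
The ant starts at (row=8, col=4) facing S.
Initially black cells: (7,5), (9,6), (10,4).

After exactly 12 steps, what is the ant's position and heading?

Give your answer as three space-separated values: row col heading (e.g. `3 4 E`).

Answer: 8 4 S

Derivation:
Step 1: on WHITE (8,4): turn R to W, flip to black, move to (8,3). |black|=4
Step 2: on WHITE (8,3): turn R to N, flip to black, move to (7,3). |black|=5
Step 3: on WHITE (7,3): turn R to E, flip to black, move to (7,4). |black|=6
Step 4: on WHITE (7,4): turn R to S, flip to black, move to (8,4). |black|=7
Step 5: on BLACK (8,4): turn L to E, flip to white, move to (8,5). |black|=6
Step 6: on WHITE (8,5): turn R to S, flip to black, move to (9,5). |black|=7
Step 7: on WHITE (9,5): turn R to W, flip to black, move to (9,4). |black|=8
Step 8: on WHITE (9,4): turn R to N, flip to black, move to (8,4). |black|=9
Step 9: on WHITE (8,4): turn R to E, flip to black, move to (8,5). |black|=10
Step 10: on BLACK (8,5): turn L to N, flip to white, move to (7,5). |black|=9
Step 11: on BLACK (7,5): turn L to W, flip to white, move to (7,4). |black|=8
Step 12: on BLACK (7,4): turn L to S, flip to white, move to (8,4). |black|=7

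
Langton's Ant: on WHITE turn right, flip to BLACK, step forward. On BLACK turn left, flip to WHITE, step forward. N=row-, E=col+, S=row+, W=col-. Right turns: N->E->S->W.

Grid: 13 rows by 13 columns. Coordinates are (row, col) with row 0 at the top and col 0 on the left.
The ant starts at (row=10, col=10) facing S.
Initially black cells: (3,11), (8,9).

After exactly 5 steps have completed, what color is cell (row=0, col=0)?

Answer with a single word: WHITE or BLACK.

Answer: WHITE

Derivation:
Step 1: on WHITE (10,10): turn R to W, flip to black, move to (10,9). |black|=3
Step 2: on WHITE (10,9): turn R to N, flip to black, move to (9,9). |black|=4
Step 3: on WHITE (9,9): turn R to E, flip to black, move to (9,10). |black|=5
Step 4: on WHITE (9,10): turn R to S, flip to black, move to (10,10). |black|=6
Step 5: on BLACK (10,10): turn L to E, flip to white, move to (10,11). |black|=5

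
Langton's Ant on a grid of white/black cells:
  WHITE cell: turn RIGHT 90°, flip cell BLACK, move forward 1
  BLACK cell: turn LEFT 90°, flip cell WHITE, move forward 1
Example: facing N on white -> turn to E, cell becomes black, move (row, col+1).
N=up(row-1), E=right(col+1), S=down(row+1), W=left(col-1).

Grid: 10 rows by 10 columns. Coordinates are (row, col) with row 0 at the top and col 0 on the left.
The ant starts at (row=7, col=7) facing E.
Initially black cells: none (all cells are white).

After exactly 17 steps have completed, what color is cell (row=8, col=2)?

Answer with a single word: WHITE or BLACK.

Answer: WHITE

Derivation:
Step 1: on WHITE (7,7): turn R to S, flip to black, move to (8,7). |black|=1
Step 2: on WHITE (8,7): turn R to W, flip to black, move to (8,6). |black|=2
Step 3: on WHITE (8,6): turn R to N, flip to black, move to (7,6). |black|=3
Step 4: on WHITE (7,6): turn R to E, flip to black, move to (7,7). |black|=4
Step 5: on BLACK (7,7): turn L to N, flip to white, move to (6,7). |black|=3
Step 6: on WHITE (6,7): turn R to E, flip to black, move to (6,8). |black|=4
Step 7: on WHITE (6,8): turn R to S, flip to black, move to (7,8). |black|=5
Step 8: on WHITE (7,8): turn R to W, flip to black, move to (7,7). |black|=6
Step 9: on WHITE (7,7): turn R to N, flip to black, move to (6,7). |black|=7
Step 10: on BLACK (6,7): turn L to W, flip to white, move to (6,6). |black|=6
Step 11: on WHITE (6,6): turn R to N, flip to black, move to (5,6). |black|=7
Step 12: on WHITE (5,6): turn R to E, flip to black, move to (5,7). |black|=8
Step 13: on WHITE (5,7): turn R to S, flip to black, move to (6,7). |black|=9
Step 14: on WHITE (6,7): turn R to W, flip to black, move to (6,6). |black|=10
Step 15: on BLACK (6,6): turn L to S, flip to white, move to (7,6). |black|=9
Step 16: on BLACK (7,6): turn L to E, flip to white, move to (7,7). |black|=8
Step 17: on BLACK (7,7): turn L to N, flip to white, move to (6,7). |black|=7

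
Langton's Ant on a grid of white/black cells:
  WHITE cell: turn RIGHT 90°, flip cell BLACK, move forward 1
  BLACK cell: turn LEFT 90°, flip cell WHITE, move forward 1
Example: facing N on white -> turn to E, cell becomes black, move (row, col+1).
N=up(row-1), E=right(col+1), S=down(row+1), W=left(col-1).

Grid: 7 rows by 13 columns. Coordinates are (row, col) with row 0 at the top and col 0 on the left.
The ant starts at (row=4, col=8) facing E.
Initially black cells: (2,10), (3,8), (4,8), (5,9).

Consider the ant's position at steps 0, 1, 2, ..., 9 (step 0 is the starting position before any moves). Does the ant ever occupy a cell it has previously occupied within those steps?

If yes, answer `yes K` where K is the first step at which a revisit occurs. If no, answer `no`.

Step 1: on BLACK (4,8): turn L to N, flip to white, move to (3,8). |black|=3 — new cell
Step 2: on BLACK (3,8): turn L to W, flip to white, move to (3,7). |black|=2 — new cell
Step 3: on WHITE (3,7): turn R to N, flip to black, move to (2,7). |black|=3 — new cell
Step 4: on WHITE (2,7): turn R to E, flip to black, move to (2,8). |black|=4 — new cell
Step 5: on WHITE (2,8): turn R to S, flip to black, move to (3,8). |black|=5 — REVISIT

Answer: yes 5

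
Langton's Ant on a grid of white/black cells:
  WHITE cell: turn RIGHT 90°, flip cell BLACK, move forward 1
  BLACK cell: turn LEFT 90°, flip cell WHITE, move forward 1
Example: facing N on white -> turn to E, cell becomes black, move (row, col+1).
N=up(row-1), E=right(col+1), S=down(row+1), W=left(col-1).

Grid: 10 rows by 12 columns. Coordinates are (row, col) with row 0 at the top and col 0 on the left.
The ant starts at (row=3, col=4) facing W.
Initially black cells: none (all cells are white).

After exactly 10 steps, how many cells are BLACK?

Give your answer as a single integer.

Step 1: on WHITE (3,4): turn R to N, flip to black, move to (2,4). |black|=1
Step 2: on WHITE (2,4): turn R to E, flip to black, move to (2,5). |black|=2
Step 3: on WHITE (2,5): turn R to S, flip to black, move to (3,5). |black|=3
Step 4: on WHITE (3,5): turn R to W, flip to black, move to (3,4). |black|=4
Step 5: on BLACK (3,4): turn L to S, flip to white, move to (4,4). |black|=3
Step 6: on WHITE (4,4): turn R to W, flip to black, move to (4,3). |black|=4
Step 7: on WHITE (4,3): turn R to N, flip to black, move to (3,3). |black|=5
Step 8: on WHITE (3,3): turn R to E, flip to black, move to (3,4). |black|=6
Step 9: on WHITE (3,4): turn R to S, flip to black, move to (4,4). |black|=7
Step 10: on BLACK (4,4): turn L to E, flip to white, move to (4,5). |black|=6

Answer: 6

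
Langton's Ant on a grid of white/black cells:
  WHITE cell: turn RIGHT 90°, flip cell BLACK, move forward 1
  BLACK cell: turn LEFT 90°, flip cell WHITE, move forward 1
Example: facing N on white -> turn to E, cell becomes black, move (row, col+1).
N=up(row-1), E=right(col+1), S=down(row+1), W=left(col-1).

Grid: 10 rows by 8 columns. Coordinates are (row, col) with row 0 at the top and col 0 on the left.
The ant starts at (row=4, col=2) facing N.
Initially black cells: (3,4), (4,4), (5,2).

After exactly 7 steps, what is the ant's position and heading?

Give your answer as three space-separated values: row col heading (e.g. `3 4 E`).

Step 1: on WHITE (4,2): turn R to E, flip to black, move to (4,3). |black|=4
Step 2: on WHITE (4,3): turn R to S, flip to black, move to (5,3). |black|=5
Step 3: on WHITE (5,3): turn R to W, flip to black, move to (5,2). |black|=6
Step 4: on BLACK (5,2): turn L to S, flip to white, move to (6,2). |black|=5
Step 5: on WHITE (6,2): turn R to W, flip to black, move to (6,1). |black|=6
Step 6: on WHITE (6,1): turn R to N, flip to black, move to (5,1). |black|=7
Step 7: on WHITE (5,1): turn R to E, flip to black, move to (5,2). |black|=8

Answer: 5 2 E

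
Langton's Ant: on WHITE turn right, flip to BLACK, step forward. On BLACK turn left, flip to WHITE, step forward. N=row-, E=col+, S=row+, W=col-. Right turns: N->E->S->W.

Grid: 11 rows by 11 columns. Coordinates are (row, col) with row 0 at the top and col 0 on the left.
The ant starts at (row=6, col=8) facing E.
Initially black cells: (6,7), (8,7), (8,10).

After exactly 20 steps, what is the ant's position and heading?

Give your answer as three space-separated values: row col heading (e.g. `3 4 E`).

Answer: 8 4 W

Derivation:
Step 1: on WHITE (6,8): turn R to S, flip to black, move to (7,8). |black|=4
Step 2: on WHITE (7,8): turn R to W, flip to black, move to (7,7). |black|=5
Step 3: on WHITE (7,7): turn R to N, flip to black, move to (6,7). |black|=6
Step 4: on BLACK (6,7): turn L to W, flip to white, move to (6,6). |black|=5
Step 5: on WHITE (6,6): turn R to N, flip to black, move to (5,6). |black|=6
Step 6: on WHITE (5,6): turn R to E, flip to black, move to (5,7). |black|=7
Step 7: on WHITE (5,7): turn R to S, flip to black, move to (6,7). |black|=8
Step 8: on WHITE (6,7): turn R to W, flip to black, move to (6,6). |black|=9
Step 9: on BLACK (6,6): turn L to S, flip to white, move to (7,6). |black|=8
Step 10: on WHITE (7,6): turn R to W, flip to black, move to (7,5). |black|=9
Step 11: on WHITE (7,5): turn R to N, flip to black, move to (6,5). |black|=10
Step 12: on WHITE (6,5): turn R to E, flip to black, move to (6,6). |black|=11
Step 13: on WHITE (6,6): turn R to S, flip to black, move to (7,6). |black|=12
Step 14: on BLACK (7,6): turn L to E, flip to white, move to (7,7). |black|=11
Step 15: on BLACK (7,7): turn L to N, flip to white, move to (6,7). |black|=10
Step 16: on BLACK (6,7): turn L to W, flip to white, move to (6,6). |black|=9
Step 17: on BLACK (6,6): turn L to S, flip to white, move to (7,6). |black|=8
Step 18: on WHITE (7,6): turn R to W, flip to black, move to (7,5). |black|=9
Step 19: on BLACK (7,5): turn L to S, flip to white, move to (8,5). |black|=8
Step 20: on WHITE (8,5): turn R to W, flip to black, move to (8,4). |black|=9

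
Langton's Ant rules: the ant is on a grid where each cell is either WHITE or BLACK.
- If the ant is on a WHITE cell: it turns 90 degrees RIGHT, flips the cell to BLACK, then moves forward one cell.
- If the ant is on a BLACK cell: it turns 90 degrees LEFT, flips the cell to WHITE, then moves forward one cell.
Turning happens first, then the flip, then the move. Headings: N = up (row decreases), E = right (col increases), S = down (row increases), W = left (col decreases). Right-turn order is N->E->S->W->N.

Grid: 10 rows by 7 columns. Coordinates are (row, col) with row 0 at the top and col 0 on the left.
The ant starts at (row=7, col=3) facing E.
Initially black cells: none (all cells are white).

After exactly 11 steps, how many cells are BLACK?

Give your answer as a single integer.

Step 1: on WHITE (7,3): turn R to S, flip to black, move to (8,3). |black|=1
Step 2: on WHITE (8,3): turn R to W, flip to black, move to (8,2). |black|=2
Step 3: on WHITE (8,2): turn R to N, flip to black, move to (7,2). |black|=3
Step 4: on WHITE (7,2): turn R to E, flip to black, move to (7,3). |black|=4
Step 5: on BLACK (7,3): turn L to N, flip to white, move to (6,3). |black|=3
Step 6: on WHITE (6,3): turn R to E, flip to black, move to (6,4). |black|=4
Step 7: on WHITE (6,4): turn R to S, flip to black, move to (7,4). |black|=5
Step 8: on WHITE (7,4): turn R to W, flip to black, move to (7,3). |black|=6
Step 9: on WHITE (7,3): turn R to N, flip to black, move to (6,3). |black|=7
Step 10: on BLACK (6,3): turn L to W, flip to white, move to (6,2). |black|=6
Step 11: on WHITE (6,2): turn R to N, flip to black, move to (5,2). |black|=7

Answer: 7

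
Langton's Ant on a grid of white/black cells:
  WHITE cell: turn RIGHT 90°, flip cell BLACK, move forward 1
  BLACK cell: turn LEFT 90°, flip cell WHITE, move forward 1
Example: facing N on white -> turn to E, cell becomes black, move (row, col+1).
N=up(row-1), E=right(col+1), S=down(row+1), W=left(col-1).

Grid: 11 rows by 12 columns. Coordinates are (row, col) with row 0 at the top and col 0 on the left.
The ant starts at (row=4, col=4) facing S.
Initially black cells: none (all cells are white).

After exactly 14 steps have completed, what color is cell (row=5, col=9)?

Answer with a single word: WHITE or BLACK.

Step 1: on WHITE (4,4): turn R to W, flip to black, move to (4,3). |black|=1
Step 2: on WHITE (4,3): turn R to N, flip to black, move to (3,3). |black|=2
Step 3: on WHITE (3,3): turn R to E, flip to black, move to (3,4). |black|=3
Step 4: on WHITE (3,4): turn R to S, flip to black, move to (4,4). |black|=4
Step 5: on BLACK (4,4): turn L to E, flip to white, move to (4,5). |black|=3
Step 6: on WHITE (4,5): turn R to S, flip to black, move to (5,5). |black|=4
Step 7: on WHITE (5,5): turn R to W, flip to black, move to (5,4). |black|=5
Step 8: on WHITE (5,4): turn R to N, flip to black, move to (4,4). |black|=6
Step 9: on WHITE (4,4): turn R to E, flip to black, move to (4,5). |black|=7
Step 10: on BLACK (4,5): turn L to N, flip to white, move to (3,5). |black|=6
Step 11: on WHITE (3,5): turn R to E, flip to black, move to (3,6). |black|=7
Step 12: on WHITE (3,6): turn R to S, flip to black, move to (4,6). |black|=8
Step 13: on WHITE (4,6): turn R to W, flip to black, move to (4,5). |black|=9
Step 14: on WHITE (4,5): turn R to N, flip to black, move to (3,5). |black|=10

Answer: WHITE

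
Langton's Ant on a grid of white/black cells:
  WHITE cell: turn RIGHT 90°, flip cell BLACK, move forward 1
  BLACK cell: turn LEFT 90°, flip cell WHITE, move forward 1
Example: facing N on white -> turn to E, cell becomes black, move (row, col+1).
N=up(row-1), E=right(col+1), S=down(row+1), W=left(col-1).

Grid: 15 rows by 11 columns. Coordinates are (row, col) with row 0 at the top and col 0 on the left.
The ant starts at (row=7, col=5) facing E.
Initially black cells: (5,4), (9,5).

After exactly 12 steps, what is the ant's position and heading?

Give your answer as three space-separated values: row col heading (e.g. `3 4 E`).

Answer: 5 3 W

Derivation:
Step 1: on WHITE (7,5): turn R to S, flip to black, move to (8,5). |black|=3
Step 2: on WHITE (8,5): turn R to W, flip to black, move to (8,4). |black|=4
Step 3: on WHITE (8,4): turn R to N, flip to black, move to (7,4). |black|=5
Step 4: on WHITE (7,4): turn R to E, flip to black, move to (7,5). |black|=6
Step 5: on BLACK (7,5): turn L to N, flip to white, move to (6,5). |black|=5
Step 6: on WHITE (6,5): turn R to E, flip to black, move to (6,6). |black|=6
Step 7: on WHITE (6,6): turn R to S, flip to black, move to (7,6). |black|=7
Step 8: on WHITE (7,6): turn R to W, flip to black, move to (7,5). |black|=8
Step 9: on WHITE (7,5): turn R to N, flip to black, move to (6,5). |black|=9
Step 10: on BLACK (6,5): turn L to W, flip to white, move to (6,4). |black|=8
Step 11: on WHITE (6,4): turn R to N, flip to black, move to (5,4). |black|=9
Step 12: on BLACK (5,4): turn L to W, flip to white, move to (5,3). |black|=8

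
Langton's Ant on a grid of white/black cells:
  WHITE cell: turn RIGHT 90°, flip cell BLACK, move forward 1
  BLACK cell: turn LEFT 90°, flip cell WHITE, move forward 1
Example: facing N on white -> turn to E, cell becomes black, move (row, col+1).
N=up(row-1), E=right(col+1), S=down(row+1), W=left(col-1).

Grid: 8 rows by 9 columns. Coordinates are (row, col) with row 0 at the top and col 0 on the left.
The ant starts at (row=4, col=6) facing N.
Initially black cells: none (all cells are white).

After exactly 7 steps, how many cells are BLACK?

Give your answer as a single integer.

Answer: 5

Derivation:
Step 1: on WHITE (4,6): turn R to E, flip to black, move to (4,7). |black|=1
Step 2: on WHITE (4,7): turn R to S, flip to black, move to (5,7). |black|=2
Step 3: on WHITE (5,7): turn R to W, flip to black, move to (5,6). |black|=3
Step 4: on WHITE (5,6): turn R to N, flip to black, move to (4,6). |black|=4
Step 5: on BLACK (4,6): turn L to W, flip to white, move to (4,5). |black|=3
Step 6: on WHITE (4,5): turn R to N, flip to black, move to (3,5). |black|=4
Step 7: on WHITE (3,5): turn R to E, flip to black, move to (3,6). |black|=5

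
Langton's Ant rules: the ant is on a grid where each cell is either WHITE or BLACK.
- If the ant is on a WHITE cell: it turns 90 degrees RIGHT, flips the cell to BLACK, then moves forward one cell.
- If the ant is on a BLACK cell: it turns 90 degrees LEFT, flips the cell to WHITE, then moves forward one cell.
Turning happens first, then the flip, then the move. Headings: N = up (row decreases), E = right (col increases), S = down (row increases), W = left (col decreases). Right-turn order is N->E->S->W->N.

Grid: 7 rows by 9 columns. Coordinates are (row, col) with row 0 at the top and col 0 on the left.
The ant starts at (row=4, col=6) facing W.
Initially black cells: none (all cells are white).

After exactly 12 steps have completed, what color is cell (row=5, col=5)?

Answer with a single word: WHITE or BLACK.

Step 1: on WHITE (4,6): turn R to N, flip to black, move to (3,6). |black|=1
Step 2: on WHITE (3,6): turn R to E, flip to black, move to (3,7). |black|=2
Step 3: on WHITE (3,7): turn R to S, flip to black, move to (4,7). |black|=3
Step 4: on WHITE (4,7): turn R to W, flip to black, move to (4,6). |black|=4
Step 5: on BLACK (4,6): turn L to S, flip to white, move to (5,6). |black|=3
Step 6: on WHITE (5,6): turn R to W, flip to black, move to (5,5). |black|=4
Step 7: on WHITE (5,5): turn R to N, flip to black, move to (4,5). |black|=5
Step 8: on WHITE (4,5): turn R to E, flip to black, move to (4,6). |black|=6
Step 9: on WHITE (4,6): turn R to S, flip to black, move to (5,6). |black|=7
Step 10: on BLACK (5,6): turn L to E, flip to white, move to (5,7). |black|=6
Step 11: on WHITE (5,7): turn R to S, flip to black, move to (6,7). |black|=7
Step 12: on WHITE (6,7): turn R to W, flip to black, move to (6,6). |black|=8

Answer: BLACK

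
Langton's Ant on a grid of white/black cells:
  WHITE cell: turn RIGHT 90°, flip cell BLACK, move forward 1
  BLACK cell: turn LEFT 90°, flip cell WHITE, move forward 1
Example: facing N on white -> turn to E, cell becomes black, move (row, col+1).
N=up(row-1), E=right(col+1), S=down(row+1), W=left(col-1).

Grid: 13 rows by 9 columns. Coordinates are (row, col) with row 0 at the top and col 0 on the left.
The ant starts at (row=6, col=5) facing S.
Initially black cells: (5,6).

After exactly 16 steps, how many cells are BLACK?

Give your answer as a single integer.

Step 1: on WHITE (6,5): turn R to W, flip to black, move to (6,4). |black|=2
Step 2: on WHITE (6,4): turn R to N, flip to black, move to (5,4). |black|=3
Step 3: on WHITE (5,4): turn R to E, flip to black, move to (5,5). |black|=4
Step 4: on WHITE (5,5): turn R to S, flip to black, move to (6,5). |black|=5
Step 5: on BLACK (6,5): turn L to E, flip to white, move to (6,6). |black|=4
Step 6: on WHITE (6,6): turn R to S, flip to black, move to (7,6). |black|=5
Step 7: on WHITE (7,6): turn R to W, flip to black, move to (7,5). |black|=6
Step 8: on WHITE (7,5): turn R to N, flip to black, move to (6,5). |black|=7
Step 9: on WHITE (6,5): turn R to E, flip to black, move to (6,6). |black|=8
Step 10: on BLACK (6,6): turn L to N, flip to white, move to (5,6). |black|=7
Step 11: on BLACK (5,6): turn L to W, flip to white, move to (5,5). |black|=6
Step 12: on BLACK (5,5): turn L to S, flip to white, move to (6,5). |black|=5
Step 13: on BLACK (6,5): turn L to E, flip to white, move to (6,6). |black|=4
Step 14: on WHITE (6,6): turn R to S, flip to black, move to (7,6). |black|=5
Step 15: on BLACK (7,6): turn L to E, flip to white, move to (7,7). |black|=4
Step 16: on WHITE (7,7): turn R to S, flip to black, move to (8,7). |black|=5

Answer: 5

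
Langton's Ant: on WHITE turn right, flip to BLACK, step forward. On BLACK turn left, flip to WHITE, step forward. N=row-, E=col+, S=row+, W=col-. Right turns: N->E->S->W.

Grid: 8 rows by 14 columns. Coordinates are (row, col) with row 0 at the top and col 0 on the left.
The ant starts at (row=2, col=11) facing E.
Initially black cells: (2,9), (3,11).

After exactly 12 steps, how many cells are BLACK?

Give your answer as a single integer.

Answer: 8

Derivation:
Step 1: on WHITE (2,11): turn R to S, flip to black, move to (3,11). |black|=3
Step 2: on BLACK (3,11): turn L to E, flip to white, move to (3,12). |black|=2
Step 3: on WHITE (3,12): turn R to S, flip to black, move to (4,12). |black|=3
Step 4: on WHITE (4,12): turn R to W, flip to black, move to (4,11). |black|=4
Step 5: on WHITE (4,11): turn R to N, flip to black, move to (3,11). |black|=5
Step 6: on WHITE (3,11): turn R to E, flip to black, move to (3,12). |black|=6
Step 7: on BLACK (3,12): turn L to N, flip to white, move to (2,12). |black|=5
Step 8: on WHITE (2,12): turn R to E, flip to black, move to (2,13). |black|=6
Step 9: on WHITE (2,13): turn R to S, flip to black, move to (3,13). |black|=7
Step 10: on WHITE (3,13): turn R to W, flip to black, move to (3,12). |black|=8
Step 11: on WHITE (3,12): turn R to N, flip to black, move to (2,12). |black|=9
Step 12: on BLACK (2,12): turn L to W, flip to white, move to (2,11). |black|=8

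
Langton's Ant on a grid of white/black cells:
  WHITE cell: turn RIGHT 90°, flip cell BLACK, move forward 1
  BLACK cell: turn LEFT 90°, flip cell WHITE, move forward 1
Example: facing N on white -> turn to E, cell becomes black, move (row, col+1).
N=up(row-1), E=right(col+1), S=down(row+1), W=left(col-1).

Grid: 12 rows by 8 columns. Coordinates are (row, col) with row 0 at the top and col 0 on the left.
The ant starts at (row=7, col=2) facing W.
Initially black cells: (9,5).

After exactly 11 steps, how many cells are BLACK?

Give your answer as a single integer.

Step 1: on WHITE (7,2): turn R to N, flip to black, move to (6,2). |black|=2
Step 2: on WHITE (6,2): turn R to E, flip to black, move to (6,3). |black|=3
Step 3: on WHITE (6,3): turn R to S, flip to black, move to (7,3). |black|=4
Step 4: on WHITE (7,3): turn R to W, flip to black, move to (7,2). |black|=5
Step 5: on BLACK (7,2): turn L to S, flip to white, move to (8,2). |black|=4
Step 6: on WHITE (8,2): turn R to W, flip to black, move to (8,1). |black|=5
Step 7: on WHITE (8,1): turn R to N, flip to black, move to (7,1). |black|=6
Step 8: on WHITE (7,1): turn R to E, flip to black, move to (7,2). |black|=7
Step 9: on WHITE (7,2): turn R to S, flip to black, move to (8,2). |black|=8
Step 10: on BLACK (8,2): turn L to E, flip to white, move to (8,3). |black|=7
Step 11: on WHITE (8,3): turn R to S, flip to black, move to (9,3). |black|=8

Answer: 8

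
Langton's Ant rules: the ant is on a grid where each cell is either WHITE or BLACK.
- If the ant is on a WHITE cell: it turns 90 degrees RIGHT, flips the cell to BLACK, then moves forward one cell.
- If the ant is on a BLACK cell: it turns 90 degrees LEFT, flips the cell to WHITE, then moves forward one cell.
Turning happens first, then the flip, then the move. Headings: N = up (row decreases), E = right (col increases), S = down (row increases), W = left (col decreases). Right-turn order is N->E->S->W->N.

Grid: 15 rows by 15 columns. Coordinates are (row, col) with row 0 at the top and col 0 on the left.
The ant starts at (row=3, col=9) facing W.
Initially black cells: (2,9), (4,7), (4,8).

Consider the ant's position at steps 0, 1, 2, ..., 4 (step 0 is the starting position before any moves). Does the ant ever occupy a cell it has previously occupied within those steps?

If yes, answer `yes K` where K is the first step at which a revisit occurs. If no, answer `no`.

Step 1: on WHITE (3,9): turn R to N, flip to black, move to (2,9). |black|=4 — new cell
Step 2: on BLACK (2,9): turn L to W, flip to white, move to (2,8). |black|=3 — new cell
Step 3: on WHITE (2,8): turn R to N, flip to black, move to (1,8). |black|=4 — new cell
Step 4: on WHITE (1,8): turn R to E, flip to black, move to (1,9). |black|=5 — new cell
No revisit within 4 steps.

Answer: no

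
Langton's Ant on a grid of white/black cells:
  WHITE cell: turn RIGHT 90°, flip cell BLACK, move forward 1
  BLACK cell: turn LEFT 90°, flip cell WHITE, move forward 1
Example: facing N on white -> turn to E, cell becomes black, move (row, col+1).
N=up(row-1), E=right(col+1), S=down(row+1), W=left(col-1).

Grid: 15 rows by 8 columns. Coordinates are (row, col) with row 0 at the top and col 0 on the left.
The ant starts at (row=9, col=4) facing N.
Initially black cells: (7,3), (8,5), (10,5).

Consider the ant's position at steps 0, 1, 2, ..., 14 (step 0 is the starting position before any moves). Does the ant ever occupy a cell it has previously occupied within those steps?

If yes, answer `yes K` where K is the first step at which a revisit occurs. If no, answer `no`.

Answer: yes 6

Derivation:
Step 1: on WHITE (9,4): turn R to E, flip to black, move to (9,5). |black|=4 — new cell
Step 2: on WHITE (9,5): turn R to S, flip to black, move to (10,5). |black|=5 — new cell
Step 3: on BLACK (10,5): turn L to E, flip to white, move to (10,6). |black|=4 — new cell
Step 4: on WHITE (10,6): turn R to S, flip to black, move to (11,6). |black|=5 — new cell
Step 5: on WHITE (11,6): turn R to W, flip to black, move to (11,5). |black|=6 — new cell
Step 6: on WHITE (11,5): turn R to N, flip to black, move to (10,5). |black|=7 — REVISIT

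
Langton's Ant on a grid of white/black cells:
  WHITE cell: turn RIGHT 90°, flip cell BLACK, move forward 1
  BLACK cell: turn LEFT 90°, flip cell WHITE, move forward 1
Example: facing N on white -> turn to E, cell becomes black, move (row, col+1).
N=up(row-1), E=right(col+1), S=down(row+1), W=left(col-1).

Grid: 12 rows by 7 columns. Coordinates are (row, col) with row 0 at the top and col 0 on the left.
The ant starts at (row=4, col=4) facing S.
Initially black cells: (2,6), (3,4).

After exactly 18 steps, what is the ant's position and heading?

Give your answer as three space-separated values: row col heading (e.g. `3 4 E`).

Step 1: on WHITE (4,4): turn R to W, flip to black, move to (4,3). |black|=3
Step 2: on WHITE (4,3): turn R to N, flip to black, move to (3,3). |black|=4
Step 3: on WHITE (3,3): turn R to E, flip to black, move to (3,4). |black|=5
Step 4: on BLACK (3,4): turn L to N, flip to white, move to (2,4). |black|=4
Step 5: on WHITE (2,4): turn R to E, flip to black, move to (2,5). |black|=5
Step 6: on WHITE (2,5): turn R to S, flip to black, move to (3,5). |black|=6
Step 7: on WHITE (3,5): turn R to W, flip to black, move to (3,4). |black|=7
Step 8: on WHITE (3,4): turn R to N, flip to black, move to (2,4). |black|=8
Step 9: on BLACK (2,4): turn L to W, flip to white, move to (2,3). |black|=7
Step 10: on WHITE (2,3): turn R to N, flip to black, move to (1,3). |black|=8
Step 11: on WHITE (1,3): turn R to E, flip to black, move to (1,4). |black|=9
Step 12: on WHITE (1,4): turn R to S, flip to black, move to (2,4). |black|=10
Step 13: on WHITE (2,4): turn R to W, flip to black, move to (2,3). |black|=11
Step 14: on BLACK (2,3): turn L to S, flip to white, move to (3,3). |black|=10
Step 15: on BLACK (3,3): turn L to E, flip to white, move to (3,4). |black|=9
Step 16: on BLACK (3,4): turn L to N, flip to white, move to (2,4). |black|=8
Step 17: on BLACK (2,4): turn L to W, flip to white, move to (2,3). |black|=7
Step 18: on WHITE (2,3): turn R to N, flip to black, move to (1,3). |black|=8

Answer: 1 3 N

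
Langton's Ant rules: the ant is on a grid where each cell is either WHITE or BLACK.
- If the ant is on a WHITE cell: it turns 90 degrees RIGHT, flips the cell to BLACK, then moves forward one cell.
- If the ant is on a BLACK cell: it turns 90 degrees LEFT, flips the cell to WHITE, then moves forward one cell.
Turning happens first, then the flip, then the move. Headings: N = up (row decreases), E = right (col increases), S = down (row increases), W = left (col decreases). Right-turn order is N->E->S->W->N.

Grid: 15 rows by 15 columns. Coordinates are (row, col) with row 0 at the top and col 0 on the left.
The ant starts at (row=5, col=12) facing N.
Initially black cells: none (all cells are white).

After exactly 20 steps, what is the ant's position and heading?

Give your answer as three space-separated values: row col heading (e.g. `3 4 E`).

Answer: 7 10 S

Derivation:
Step 1: on WHITE (5,12): turn R to E, flip to black, move to (5,13). |black|=1
Step 2: on WHITE (5,13): turn R to S, flip to black, move to (6,13). |black|=2
Step 3: on WHITE (6,13): turn R to W, flip to black, move to (6,12). |black|=3
Step 4: on WHITE (6,12): turn R to N, flip to black, move to (5,12). |black|=4
Step 5: on BLACK (5,12): turn L to W, flip to white, move to (5,11). |black|=3
Step 6: on WHITE (5,11): turn R to N, flip to black, move to (4,11). |black|=4
Step 7: on WHITE (4,11): turn R to E, flip to black, move to (4,12). |black|=5
Step 8: on WHITE (4,12): turn R to S, flip to black, move to (5,12). |black|=6
Step 9: on WHITE (5,12): turn R to W, flip to black, move to (5,11). |black|=7
Step 10: on BLACK (5,11): turn L to S, flip to white, move to (6,11). |black|=6
Step 11: on WHITE (6,11): turn R to W, flip to black, move to (6,10). |black|=7
Step 12: on WHITE (6,10): turn R to N, flip to black, move to (5,10). |black|=8
Step 13: on WHITE (5,10): turn R to E, flip to black, move to (5,11). |black|=9
Step 14: on WHITE (5,11): turn R to S, flip to black, move to (6,11). |black|=10
Step 15: on BLACK (6,11): turn L to E, flip to white, move to (6,12). |black|=9
Step 16: on BLACK (6,12): turn L to N, flip to white, move to (5,12). |black|=8
Step 17: on BLACK (5,12): turn L to W, flip to white, move to (5,11). |black|=7
Step 18: on BLACK (5,11): turn L to S, flip to white, move to (6,11). |black|=6
Step 19: on WHITE (6,11): turn R to W, flip to black, move to (6,10). |black|=7
Step 20: on BLACK (6,10): turn L to S, flip to white, move to (7,10). |black|=6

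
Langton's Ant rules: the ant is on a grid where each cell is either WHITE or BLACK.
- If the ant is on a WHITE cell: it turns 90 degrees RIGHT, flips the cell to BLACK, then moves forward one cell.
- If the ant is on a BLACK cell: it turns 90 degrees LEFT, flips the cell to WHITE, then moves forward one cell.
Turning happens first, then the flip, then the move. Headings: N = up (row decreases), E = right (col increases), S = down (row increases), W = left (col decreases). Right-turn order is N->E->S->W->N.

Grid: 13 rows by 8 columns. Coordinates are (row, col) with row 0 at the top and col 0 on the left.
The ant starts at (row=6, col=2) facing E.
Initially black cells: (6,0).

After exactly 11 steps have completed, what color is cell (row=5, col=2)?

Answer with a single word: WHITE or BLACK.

Answer: WHITE

Derivation:
Step 1: on WHITE (6,2): turn R to S, flip to black, move to (7,2). |black|=2
Step 2: on WHITE (7,2): turn R to W, flip to black, move to (7,1). |black|=3
Step 3: on WHITE (7,1): turn R to N, flip to black, move to (6,1). |black|=4
Step 4: on WHITE (6,1): turn R to E, flip to black, move to (6,2). |black|=5
Step 5: on BLACK (6,2): turn L to N, flip to white, move to (5,2). |black|=4
Step 6: on WHITE (5,2): turn R to E, flip to black, move to (5,3). |black|=5
Step 7: on WHITE (5,3): turn R to S, flip to black, move to (6,3). |black|=6
Step 8: on WHITE (6,3): turn R to W, flip to black, move to (6,2). |black|=7
Step 9: on WHITE (6,2): turn R to N, flip to black, move to (5,2). |black|=8
Step 10: on BLACK (5,2): turn L to W, flip to white, move to (5,1). |black|=7
Step 11: on WHITE (5,1): turn R to N, flip to black, move to (4,1). |black|=8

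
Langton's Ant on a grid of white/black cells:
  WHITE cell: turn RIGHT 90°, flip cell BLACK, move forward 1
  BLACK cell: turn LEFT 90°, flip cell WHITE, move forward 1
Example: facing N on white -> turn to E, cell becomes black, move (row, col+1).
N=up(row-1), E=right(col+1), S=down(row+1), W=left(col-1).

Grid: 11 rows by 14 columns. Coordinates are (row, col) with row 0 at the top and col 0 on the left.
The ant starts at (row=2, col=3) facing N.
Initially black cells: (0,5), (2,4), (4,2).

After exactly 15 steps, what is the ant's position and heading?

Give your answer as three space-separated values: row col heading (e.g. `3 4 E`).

Answer: 1 3 W

Derivation:
Step 1: on WHITE (2,3): turn R to E, flip to black, move to (2,4). |black|=4
Step 2: on BLACK (2,4): turn L to N, flip to white, move to (1,4). |black|=3
Step 3: on WHITE (1,4): turn R to E, flip to black, move to (1,5). |black|=4
Step 4: on WHITE (1,5): turn R to S, flip to black, move to (2,5). |black|=5
Step 5: on WHITE (2,5): turn R to W, flip to black, move to (2,4). |black|=6
Step 6: on WHITE (2,4): turn R to N, flip to black, move to (1,4). |black|=7
Step 7: on BLACK (1,4): turn L to W, flip to white, move to (1,3). |black|=6
Step 8: on WHITE (1,3): turn R to N, flip to black, move to (0,3). |black|=7
Step 9: on WHITE (0,3): turn R to E, flip to black, move to (0,4). |black|=8
Step 10: on WHITE (0,4): turn R to S, flip to black, move to (1,4). |black|=9
Step 11: on WHITE (1,4): turn R to W, flip to black, move to (1,3). |black|=10
Step 12: on BLACK (1,3): turn L to S, flip to white, move to (2,3). |black|=9
Step 13: on BLACK (2,3): turn L to E, flip to white, move to (2,4). |black|=8
Step 14: on BLACK (2,4): turn L to N, flip to white, move to (1,4). |black|=7
Step 15: on BLACK (1,4): turn L to W, flip to white, move to (1,3). |black|=6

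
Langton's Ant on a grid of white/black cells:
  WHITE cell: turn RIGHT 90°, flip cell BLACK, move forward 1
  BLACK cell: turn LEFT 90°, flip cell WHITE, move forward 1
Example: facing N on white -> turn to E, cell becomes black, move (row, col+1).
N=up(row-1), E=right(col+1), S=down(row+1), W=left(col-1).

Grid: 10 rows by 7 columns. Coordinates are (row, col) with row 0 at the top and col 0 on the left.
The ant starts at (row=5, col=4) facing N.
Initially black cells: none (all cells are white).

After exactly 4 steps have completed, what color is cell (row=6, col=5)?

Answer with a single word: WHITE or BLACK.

Step 1: on WHITE (5,4): turn R to E, flip to black, move to (5,5). |black|=1
Step 2: on WHITE (5,5): turn R to S, flip to black, move to (6,5). |black|=2
Step 3: on WHITE (6,5): turn R to W, flip to black, move to (6,4). |black|=3
Step 4: on WHITE (6,4): turn R to N, flip to black, move to (5,4). |black|=4

Answer: BLACK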